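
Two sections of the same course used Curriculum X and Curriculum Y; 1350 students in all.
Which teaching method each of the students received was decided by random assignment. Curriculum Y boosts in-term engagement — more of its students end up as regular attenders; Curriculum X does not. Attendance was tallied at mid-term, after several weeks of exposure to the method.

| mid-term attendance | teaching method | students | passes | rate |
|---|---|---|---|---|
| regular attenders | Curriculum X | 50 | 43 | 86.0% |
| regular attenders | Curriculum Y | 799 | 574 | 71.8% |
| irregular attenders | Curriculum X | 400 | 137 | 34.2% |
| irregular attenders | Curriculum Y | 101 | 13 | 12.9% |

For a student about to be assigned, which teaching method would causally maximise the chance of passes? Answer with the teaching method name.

Curriculum X is higher inside every mid-term attendance stratum but Curriculum Y is higher in aggregate. Whether to stratify depends on how mid-term attendance relates to the teaching method.
Mid-term attendance here is a post-treatment variable shaped by the teaching method; conditioning on it would introduce bias rather than remove it. The overall comparison is the causal one.
Pooled: Curriculum X 40.0% vs Curriculum Y 65.2%; Curriculum Y is higher overall.

Curriculum Y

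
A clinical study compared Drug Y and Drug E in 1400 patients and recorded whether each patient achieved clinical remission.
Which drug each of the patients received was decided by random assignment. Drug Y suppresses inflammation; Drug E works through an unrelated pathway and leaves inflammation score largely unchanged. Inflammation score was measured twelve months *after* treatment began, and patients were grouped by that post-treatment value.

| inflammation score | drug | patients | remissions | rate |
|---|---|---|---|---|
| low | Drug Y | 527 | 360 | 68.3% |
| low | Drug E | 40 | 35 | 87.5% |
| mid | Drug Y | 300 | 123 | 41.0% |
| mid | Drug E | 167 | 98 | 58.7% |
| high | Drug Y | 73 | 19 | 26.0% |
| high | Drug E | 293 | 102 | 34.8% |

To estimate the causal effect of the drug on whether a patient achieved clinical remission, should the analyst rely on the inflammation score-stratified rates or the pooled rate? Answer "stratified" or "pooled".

pooled

Inflammation score is recorded after the drug and is itself shifted by it — it sits on the causal path from drug to outcome. Conditioning on a mediator would strip out part of the effect we want; the pooled comparison gives the total causal effect.
Pooled: Drug Y 55.8% vs Drug E 47.0%; Drug Y is higher overall.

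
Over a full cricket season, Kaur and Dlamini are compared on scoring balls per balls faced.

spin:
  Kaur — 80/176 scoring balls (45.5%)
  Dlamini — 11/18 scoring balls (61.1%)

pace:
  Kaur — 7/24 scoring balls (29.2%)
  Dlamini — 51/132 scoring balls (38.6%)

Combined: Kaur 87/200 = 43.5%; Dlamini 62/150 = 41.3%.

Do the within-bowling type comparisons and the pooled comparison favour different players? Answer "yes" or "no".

yes

Within each bowling type level (spin 45.5% vs 61.1%; pace 29.2% vs 38.6%), Dlamini has the higher rate every time. Pooled: 43.5% vs 41.3% — Kaur has the higher rate overall. The two comparisons disagree.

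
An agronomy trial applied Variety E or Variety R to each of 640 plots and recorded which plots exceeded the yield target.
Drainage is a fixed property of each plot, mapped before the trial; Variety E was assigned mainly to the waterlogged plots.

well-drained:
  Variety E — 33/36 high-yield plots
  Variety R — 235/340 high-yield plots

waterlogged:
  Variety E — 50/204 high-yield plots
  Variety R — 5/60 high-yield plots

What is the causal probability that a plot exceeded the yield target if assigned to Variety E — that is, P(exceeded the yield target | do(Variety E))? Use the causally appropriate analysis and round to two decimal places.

0.64

Field drainage satisfies the back-door criterion: it is not a descendant of the variety, and it blocks the spurious path from variety to outcome. Adjusting for it (i.e., using the within-field drainage rates) gives the causal effect.
Standardising Variety E to the population field drainage mix: 0.588·33/36 + 0.412·50/204 = 0.640.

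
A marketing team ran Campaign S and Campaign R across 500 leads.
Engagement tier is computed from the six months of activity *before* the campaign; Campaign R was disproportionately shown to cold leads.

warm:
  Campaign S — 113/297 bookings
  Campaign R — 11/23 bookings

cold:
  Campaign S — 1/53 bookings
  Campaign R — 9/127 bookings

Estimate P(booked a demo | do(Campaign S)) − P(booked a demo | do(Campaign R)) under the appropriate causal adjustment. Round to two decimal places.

Campaign R is higher inside every engagement tier stratum but Campaign S is higher in aggregate. Whether to stratify depends on how engagement tier relates to the campaign.
The imbalance in engagement tier arose from how leads were allocated, not from anything the campaign did; and engagement tier independently affects the outcome. The pooled gap is confounded — condition on engagement tier.
Adjusting over the population distribution of engagement tier: 0.640·(0.380−0.478) + 0.360·(0.019−0.071) = -0.081.

-0.08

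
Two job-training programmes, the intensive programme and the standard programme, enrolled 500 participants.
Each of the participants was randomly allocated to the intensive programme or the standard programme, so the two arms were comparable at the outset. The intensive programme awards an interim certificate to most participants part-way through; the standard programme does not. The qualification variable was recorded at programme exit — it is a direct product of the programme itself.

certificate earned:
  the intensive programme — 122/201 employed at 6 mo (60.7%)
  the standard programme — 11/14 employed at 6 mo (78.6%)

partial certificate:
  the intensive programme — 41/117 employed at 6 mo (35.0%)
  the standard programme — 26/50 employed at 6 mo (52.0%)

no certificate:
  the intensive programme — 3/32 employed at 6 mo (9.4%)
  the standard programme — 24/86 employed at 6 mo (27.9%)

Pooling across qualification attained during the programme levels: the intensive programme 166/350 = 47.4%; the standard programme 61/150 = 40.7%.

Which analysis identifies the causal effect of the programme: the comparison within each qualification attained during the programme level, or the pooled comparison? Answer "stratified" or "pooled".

Because the programme influences qualification attained during the programme, qualification attained during the programme is a post-treatment mediator, not a confounder. Stratifying on it would bias the estimate; the causal effect is the crude pooled difference.
Pooled: the intensive programme 47.4% vs the standard programme 40.7%; the intensive programme is higher overall.

pooled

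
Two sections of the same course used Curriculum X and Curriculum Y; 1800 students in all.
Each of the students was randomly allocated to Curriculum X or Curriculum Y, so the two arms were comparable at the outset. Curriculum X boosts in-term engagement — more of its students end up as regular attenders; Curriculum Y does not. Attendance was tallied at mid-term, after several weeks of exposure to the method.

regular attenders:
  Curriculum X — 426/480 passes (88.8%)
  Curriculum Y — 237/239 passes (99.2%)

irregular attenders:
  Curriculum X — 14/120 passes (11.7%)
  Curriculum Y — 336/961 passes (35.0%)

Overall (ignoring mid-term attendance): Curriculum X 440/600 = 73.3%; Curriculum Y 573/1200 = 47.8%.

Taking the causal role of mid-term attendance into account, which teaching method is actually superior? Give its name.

Curriculum X

Because the teaching method influences mid-term attendance, mid-term attendance is a post-treatment mediator, not a confounder. Stratifying on it would bias the estimate; the causal effect is the crude pooled difference.
Pooled: Curriculum X 73.3% vs Curriculum Y 47.8%; Curriculum X is higher overall.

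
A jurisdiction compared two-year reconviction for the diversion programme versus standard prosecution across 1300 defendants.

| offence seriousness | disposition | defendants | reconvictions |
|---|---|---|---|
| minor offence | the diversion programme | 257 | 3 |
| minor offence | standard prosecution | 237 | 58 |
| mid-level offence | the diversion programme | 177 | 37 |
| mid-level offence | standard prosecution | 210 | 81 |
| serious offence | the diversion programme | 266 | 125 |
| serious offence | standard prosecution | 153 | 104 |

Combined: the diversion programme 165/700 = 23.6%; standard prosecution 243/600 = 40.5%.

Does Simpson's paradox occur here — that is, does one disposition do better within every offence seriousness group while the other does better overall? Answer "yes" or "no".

Within each offence seriousness level (minor offence 1.2% vs 24.5%; mid-level offence 20.9% vs 38.6%; serious offence 47.0% vs 68.0%), the diversion programme has the lower rate every time. Pooled: 23.6% vs 40.5% — the diversion programme has the lower rate overall. They agree.

no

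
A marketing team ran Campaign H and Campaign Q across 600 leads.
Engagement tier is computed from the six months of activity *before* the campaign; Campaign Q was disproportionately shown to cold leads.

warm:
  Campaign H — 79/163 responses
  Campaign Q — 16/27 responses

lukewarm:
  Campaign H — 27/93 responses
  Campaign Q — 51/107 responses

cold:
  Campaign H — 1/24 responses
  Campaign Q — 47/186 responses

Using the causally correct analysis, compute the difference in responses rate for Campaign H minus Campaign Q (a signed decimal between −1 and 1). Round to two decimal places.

The imbalance in engagement tier arose from how leads were allocated, not from anything the campaign did; and engagement tier independently affects the outcome. The pooled gap is confounded — condition on engagement tier.
Adjusting over the population distribution of engagement tier: 0.317·(0.485−0.593) + 0.333·(0.290−0.477) + 0.350·(0.042−0.253) = -0.170.

-0.17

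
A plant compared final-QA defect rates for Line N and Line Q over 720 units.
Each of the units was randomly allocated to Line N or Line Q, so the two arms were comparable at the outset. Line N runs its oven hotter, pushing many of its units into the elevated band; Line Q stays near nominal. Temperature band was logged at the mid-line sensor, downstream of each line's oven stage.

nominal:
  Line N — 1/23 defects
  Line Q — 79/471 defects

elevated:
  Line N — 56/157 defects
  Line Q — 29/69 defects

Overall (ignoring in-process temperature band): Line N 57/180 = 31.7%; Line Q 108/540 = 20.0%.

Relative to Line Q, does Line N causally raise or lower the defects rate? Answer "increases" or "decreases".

increases

The in-process temperature band-specific comparison favours Line N throughout, but the pooled figures favour Line Q. The question is whether to condition on in-process temperature band.
In-process temperature band is recorded after the line and is itself shifted by it — it sits on the causal path from line to outcome. Conditioning on a mediator would strip out part of the effect we want; the pooled comparison gives the total causal effect.
Pooled: Line N 31.7% vs Line Q 20.0%; Line Q is lower overall.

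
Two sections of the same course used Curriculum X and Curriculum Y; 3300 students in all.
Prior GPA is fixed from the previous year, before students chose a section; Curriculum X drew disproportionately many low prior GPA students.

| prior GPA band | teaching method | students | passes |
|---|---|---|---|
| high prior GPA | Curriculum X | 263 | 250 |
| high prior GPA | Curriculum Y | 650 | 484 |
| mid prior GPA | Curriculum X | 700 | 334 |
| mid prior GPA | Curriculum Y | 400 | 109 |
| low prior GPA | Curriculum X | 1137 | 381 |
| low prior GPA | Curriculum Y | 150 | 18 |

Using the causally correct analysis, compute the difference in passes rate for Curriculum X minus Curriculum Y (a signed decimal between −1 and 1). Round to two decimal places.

Curriculum X is higher inside every prior GPA band stratum but Curriculum Y is higher in aggregate. Whether to stratify depends on how prior GPA band relates to the teaching method.
Nothing the teaching method does changes prior GPA band; the imbalance is an allocation artefact. With prior GPA band also predicting the outcome, the pooled figure is confounded, and the within-stratum comparison is the causal one.
Adjusting over the population distribution of prior GPA band: 0.277·(0.951−0.745) + 0.333·(0.477−0.273) + 0.390·(0.335−0.120) = +0.209.

+0.21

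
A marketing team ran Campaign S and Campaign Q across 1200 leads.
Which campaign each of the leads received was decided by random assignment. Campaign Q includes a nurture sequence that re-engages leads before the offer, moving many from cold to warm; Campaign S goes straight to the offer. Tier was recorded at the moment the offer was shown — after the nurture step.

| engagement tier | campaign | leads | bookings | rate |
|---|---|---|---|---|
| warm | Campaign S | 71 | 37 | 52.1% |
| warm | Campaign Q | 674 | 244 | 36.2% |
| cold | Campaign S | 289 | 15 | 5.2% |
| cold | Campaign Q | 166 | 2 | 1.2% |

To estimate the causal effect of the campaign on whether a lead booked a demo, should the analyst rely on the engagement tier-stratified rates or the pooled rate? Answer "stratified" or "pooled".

pooled

Engagement tier is recorded after the campaign and is itself shifted by it — it sits on the causal path from campaign to outcome. Conditioning on a mediator would strip out part of the effect we want; the pooled comparison gives the total causal effect.
Pooled: Campaign S 14.4% vs Campaign Q 29.3%; Campaign Q is higher overall.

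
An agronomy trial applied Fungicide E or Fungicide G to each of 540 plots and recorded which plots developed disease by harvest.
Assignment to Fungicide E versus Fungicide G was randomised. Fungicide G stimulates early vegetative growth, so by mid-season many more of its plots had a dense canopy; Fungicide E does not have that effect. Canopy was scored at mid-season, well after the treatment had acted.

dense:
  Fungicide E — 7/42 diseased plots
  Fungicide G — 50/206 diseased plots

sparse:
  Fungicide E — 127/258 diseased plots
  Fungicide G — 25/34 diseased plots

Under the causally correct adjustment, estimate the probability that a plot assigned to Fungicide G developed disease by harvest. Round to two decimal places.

0.31

Because the fungicide influences mid-season canopy, mid-season canopy is a post-treatment mediator, not a confounder. Stratifying on it would bias the estimate; the causal effect is the crude pooled difference.
So P(outcome | do(Fungicide G)) is just the pooled rate for Fungicide G: 75/240 = 0.312.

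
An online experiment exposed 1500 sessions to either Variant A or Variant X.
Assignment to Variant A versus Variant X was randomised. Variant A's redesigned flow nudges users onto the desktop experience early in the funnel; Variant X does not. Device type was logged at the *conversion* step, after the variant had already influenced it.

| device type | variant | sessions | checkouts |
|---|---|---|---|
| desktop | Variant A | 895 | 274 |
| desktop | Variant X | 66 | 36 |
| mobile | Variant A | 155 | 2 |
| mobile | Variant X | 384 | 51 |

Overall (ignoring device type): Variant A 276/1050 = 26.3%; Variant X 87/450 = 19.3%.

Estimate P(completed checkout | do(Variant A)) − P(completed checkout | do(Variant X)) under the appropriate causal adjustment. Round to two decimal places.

+0.07

The distribution of device type is itself part of what the variant does — it is an intermediate outcome. Holding it fixed would remove that part of the effect; the total effect is the pooled difference.
The causal difference is the pooled difference: 0.263 − 0.193 = +0.070.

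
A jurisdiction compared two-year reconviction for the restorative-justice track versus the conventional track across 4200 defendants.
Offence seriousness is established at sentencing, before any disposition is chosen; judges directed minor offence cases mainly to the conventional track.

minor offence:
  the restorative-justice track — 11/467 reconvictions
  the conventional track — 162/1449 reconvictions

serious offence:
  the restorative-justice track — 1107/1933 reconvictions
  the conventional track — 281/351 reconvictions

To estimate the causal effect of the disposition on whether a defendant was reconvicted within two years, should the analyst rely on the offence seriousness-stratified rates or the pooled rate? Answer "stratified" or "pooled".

The stratified and pooled comparisons disagree (the restorative-justice track wins within each offence seriousness; the conventional track wins overall), so the answer turns on the causal role of offence seriousness.
Since offence seriousness is a pre-existing factor (not a product of the disposition) and it affects the outcome on its own, it is a confounder. The stratified rates, not the pooled rate, identify the causal effect.
Within each level — minor offence: 2.4% vs 11.2%; serious offence: 57.3% vs 80.1% — the restorative-justice track is lower every time.

stratified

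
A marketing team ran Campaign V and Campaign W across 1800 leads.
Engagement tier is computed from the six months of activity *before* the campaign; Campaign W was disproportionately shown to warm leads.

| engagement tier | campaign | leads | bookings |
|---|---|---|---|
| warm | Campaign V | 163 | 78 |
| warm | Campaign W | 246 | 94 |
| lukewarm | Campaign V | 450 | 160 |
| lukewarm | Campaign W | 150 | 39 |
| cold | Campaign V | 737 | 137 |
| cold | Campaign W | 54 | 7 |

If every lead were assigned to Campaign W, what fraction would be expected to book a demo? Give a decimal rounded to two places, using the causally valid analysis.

Engagement tier differs across campaigns for reasons unrelated to any effect of the campaign itself, and it separately predicts the outcome — a classic confounder. We must compare within engagement tier levels.
Standardising Campaign W to the population engagement tier mix: 0.227·94/246 + 0.333·39/150 + 0.439·7/54 = 0.230.

0.23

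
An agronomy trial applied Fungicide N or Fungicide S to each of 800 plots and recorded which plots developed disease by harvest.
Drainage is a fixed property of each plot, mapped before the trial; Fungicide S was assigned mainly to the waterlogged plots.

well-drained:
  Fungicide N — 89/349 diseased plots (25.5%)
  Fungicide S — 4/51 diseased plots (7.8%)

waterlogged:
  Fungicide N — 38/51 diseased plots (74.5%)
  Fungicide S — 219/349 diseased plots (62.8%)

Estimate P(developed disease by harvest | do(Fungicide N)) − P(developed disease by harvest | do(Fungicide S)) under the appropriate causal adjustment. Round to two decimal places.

+0.15

The stratified and pooled comparisons disagree (Fungicide S wins within each field drainage; Fungicide N wins overall), so the answer turns on the causal role of field drainage.
The imbalance in field drainage arose from how plots were allocated, not from anything the fungicide did; and field drainage independently affects the outcome. The pooled gap is confounded — condition on field drainage.
Adjusting over the population distribution of field drainage: 0.500·(0.255−0.078) + 0.500·(0.745−0.628) = +0.147.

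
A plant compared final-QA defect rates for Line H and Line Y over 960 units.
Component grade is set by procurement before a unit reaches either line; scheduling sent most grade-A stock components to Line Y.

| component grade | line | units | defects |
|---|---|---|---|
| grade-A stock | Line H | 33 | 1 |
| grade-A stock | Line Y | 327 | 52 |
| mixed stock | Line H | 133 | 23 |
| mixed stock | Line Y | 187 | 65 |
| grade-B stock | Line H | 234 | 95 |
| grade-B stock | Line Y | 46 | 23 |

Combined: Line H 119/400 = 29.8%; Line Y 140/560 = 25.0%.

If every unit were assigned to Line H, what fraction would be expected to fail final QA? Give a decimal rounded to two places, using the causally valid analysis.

Component grade satisfies the back-door criterion: it is not a descendant of the line, and it blocks the spurious path from line to outcome. Adjusting for it (i.e., using the within-component grade rates) gives the causal effect.
Standardising Line H to the population component grade mix: 0.375·1/33 + 0.333·23/133 + 0.292·95/234 = 0.187.

0.19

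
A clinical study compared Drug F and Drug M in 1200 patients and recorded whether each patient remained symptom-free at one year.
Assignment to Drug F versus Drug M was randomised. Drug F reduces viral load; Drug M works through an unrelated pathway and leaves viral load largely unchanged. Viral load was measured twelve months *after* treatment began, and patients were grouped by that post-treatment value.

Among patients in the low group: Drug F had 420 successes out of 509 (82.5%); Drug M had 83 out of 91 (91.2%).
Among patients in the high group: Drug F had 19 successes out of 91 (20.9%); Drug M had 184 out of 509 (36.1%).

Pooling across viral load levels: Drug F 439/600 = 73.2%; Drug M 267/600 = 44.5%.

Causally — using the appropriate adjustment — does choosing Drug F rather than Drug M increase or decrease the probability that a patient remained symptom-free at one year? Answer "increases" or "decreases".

increases

Within every viral load level Drug M has the higher rate, yet pooled Drug F does — Simpson's reversal.
The distribution of viral load is itself part of what the drug does — it is an intermediate outcome. Holding it fixed would remove that part of the effect; the total effect is the pooled difference.
Pooled: Drug F 73.2% vs Drug M 44.5%; Drug F is higher overall.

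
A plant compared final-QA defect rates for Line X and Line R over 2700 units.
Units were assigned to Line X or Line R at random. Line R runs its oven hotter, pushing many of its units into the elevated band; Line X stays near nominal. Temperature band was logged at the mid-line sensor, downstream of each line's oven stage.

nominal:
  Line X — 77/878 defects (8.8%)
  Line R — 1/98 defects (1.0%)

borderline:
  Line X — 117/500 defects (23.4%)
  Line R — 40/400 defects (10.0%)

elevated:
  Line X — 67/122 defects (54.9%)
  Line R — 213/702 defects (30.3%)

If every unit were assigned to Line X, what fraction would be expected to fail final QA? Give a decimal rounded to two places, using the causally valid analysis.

0.17

The distribution of in-process temperature band is itself part of what the line does — it is an intermediate outcome. Holding it fixed would remove that part of the effect; the total effect is the pooled difference.
So P(outcome | do(Line X)) is just the pooled rate for Line X: 261/1500 = 0.174.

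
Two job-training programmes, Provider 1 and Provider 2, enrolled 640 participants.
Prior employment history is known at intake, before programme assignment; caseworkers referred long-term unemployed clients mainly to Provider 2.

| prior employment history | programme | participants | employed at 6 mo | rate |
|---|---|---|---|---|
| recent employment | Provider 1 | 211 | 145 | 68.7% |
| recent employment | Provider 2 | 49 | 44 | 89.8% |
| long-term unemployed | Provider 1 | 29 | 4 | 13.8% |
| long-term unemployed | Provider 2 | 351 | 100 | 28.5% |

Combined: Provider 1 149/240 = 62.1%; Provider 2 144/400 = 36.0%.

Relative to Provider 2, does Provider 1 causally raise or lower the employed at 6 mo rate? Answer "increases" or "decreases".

decreases

Within every prior employment history level Provider 2 has the higher rate, yet pooled Provider 1 does — Simpson's reversal.
Here prior employment history is a common cause — it drives both which programme a case falls under and the outcome. The crude comparison mixes populations; the stratum-specific rates are the causally relevant ones.
Within each level — recent employment: 68.7% vs 89.8%; long-term unemployed: 13.8% vs 28.5% — Provider 2 is higher every time.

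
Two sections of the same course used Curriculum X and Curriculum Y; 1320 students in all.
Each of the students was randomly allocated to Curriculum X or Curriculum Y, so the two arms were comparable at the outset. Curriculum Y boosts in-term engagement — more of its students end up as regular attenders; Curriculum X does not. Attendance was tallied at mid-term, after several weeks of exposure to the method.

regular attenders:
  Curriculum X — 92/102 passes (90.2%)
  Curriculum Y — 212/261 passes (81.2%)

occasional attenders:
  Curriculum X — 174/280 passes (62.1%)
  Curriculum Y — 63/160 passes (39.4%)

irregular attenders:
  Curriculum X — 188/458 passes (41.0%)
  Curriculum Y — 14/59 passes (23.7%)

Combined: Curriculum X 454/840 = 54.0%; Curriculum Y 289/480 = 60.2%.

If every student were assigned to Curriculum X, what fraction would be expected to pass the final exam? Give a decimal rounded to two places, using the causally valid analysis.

0.54

The stratified and pooled comparisons disagree (Curriculum X wins within each mid-term attendance; Curriculum Y wins overall), so the answer turns on the causal role of mid-term attendance.
Mid-term attendance is downstream of the teaching method. One should not condition on a consequence of treatment, so the overall rates are the right comparison.
So P(outcome | do(Curriculum X)) is just the pooled rate for Curriculum X: 454/840 = 0.540.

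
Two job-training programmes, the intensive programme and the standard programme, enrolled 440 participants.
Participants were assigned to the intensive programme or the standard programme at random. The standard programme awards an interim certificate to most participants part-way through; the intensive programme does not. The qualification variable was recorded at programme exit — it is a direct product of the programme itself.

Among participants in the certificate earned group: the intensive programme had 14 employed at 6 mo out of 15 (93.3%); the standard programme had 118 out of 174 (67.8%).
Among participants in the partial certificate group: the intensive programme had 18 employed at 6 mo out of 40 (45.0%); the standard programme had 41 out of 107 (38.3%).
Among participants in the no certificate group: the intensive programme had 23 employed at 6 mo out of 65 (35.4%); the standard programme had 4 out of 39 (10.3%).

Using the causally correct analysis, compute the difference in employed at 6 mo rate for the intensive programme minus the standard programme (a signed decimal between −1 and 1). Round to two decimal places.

Stratifying would compare programmes among participants the programmes themselves sorted into qualification attained during the programme groups — a form of selection on an intermediate. The unconditioned pooled rates give the total causal effect.
The causal difference is the pooled difference: 0.458 − 0.509 = -0.051.

-0.05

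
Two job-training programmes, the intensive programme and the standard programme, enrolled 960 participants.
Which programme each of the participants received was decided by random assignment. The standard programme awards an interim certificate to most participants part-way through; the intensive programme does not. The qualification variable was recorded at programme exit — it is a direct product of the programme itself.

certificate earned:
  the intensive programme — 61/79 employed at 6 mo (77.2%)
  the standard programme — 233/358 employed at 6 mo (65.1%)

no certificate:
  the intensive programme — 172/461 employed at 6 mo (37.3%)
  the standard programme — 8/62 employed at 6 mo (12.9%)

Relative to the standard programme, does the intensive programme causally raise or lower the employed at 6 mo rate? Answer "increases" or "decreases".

decreases

Within every qualification attained during the programme level the intensive programme has the higher rate, yet pooled the standard programme does — Simpson's reversal.
Qualification attained during the programme here is a post-treatment variable shaped by the programme; conditioning on it would introduce bias rather than remove it. The overall comparison is the causal one.
Pooled: the intensive programme 43.1% vs the standard programme 57.4%; the standard programme is higher overall.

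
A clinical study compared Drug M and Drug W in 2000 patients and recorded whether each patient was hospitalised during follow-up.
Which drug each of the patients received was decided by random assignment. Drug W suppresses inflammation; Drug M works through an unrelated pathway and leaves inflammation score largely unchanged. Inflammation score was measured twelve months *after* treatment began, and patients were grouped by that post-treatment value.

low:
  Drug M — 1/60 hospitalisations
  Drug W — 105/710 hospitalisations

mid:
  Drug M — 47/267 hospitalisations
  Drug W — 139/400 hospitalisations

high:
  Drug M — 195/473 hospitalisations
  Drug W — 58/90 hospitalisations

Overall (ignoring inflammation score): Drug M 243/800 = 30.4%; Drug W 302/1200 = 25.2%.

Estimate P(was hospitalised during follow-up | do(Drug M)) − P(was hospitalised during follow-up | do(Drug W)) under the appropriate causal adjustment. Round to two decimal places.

+0.05

Stratifying would compare drugs among patients the drugs themselves sorted into inflammation score groups — a form of selection on an intermediate. The unconditioned pooled rates give the total causal effect.
The causal difference is the pooled difference: 0.304 − 0.252 = +0.052.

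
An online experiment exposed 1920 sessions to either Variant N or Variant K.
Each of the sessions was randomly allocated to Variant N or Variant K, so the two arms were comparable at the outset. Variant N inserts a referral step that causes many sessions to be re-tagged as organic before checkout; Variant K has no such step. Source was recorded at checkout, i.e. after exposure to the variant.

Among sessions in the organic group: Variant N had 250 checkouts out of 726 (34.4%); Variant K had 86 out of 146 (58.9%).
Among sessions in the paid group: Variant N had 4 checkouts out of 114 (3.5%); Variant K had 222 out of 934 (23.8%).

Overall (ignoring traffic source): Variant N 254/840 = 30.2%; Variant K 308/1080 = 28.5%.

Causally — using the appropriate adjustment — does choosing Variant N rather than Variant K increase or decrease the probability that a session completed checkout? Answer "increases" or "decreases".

increases

The stratified and pooled comparisons disagree (Variant K wins within each traffic source; Variant N wins overall), so the answer turns on the causal role of traffic source.
Traffic source is downstream of the variant. One should not condition on a consequence of treatment, so the overall rates are the right comparison.
Pooled: Variant N 30.2% vs Variant K 28.5%; Variant N is higher overall.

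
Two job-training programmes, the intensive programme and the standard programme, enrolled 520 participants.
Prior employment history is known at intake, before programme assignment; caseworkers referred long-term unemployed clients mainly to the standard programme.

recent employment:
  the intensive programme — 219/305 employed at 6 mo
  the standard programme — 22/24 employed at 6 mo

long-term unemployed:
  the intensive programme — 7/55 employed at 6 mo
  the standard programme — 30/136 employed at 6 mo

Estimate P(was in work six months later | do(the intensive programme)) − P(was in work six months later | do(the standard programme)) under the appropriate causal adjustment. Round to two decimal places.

-0.16

Prior employment history differs across programmes for reasons unrelated to any effect of the programme itself, and it separately predicts the outcome — a classic confounder. We must compare within prior employment history levels.
Adjusting over the population distribution of prior employment history: 0.633·(0.718−0.917) + 0.367·(0.127−0.221) = -0.160.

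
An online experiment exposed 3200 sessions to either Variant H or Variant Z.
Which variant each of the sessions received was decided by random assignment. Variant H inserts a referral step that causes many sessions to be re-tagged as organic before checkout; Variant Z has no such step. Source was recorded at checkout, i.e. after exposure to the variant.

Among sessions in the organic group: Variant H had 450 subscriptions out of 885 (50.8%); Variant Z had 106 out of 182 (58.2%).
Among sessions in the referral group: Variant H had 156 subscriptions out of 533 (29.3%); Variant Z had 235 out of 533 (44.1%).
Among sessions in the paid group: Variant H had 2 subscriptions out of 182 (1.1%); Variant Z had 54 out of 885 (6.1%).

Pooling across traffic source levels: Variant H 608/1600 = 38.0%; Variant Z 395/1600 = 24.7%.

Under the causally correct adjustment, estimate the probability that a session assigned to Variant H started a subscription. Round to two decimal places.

Within every traffic source level Variant Z has the higher rate, yet pooled Variant H does — Simpson's reversal.
Traffic source lies on the pathway variant → traffic source → outcome, so adjusting for it blocks the indirect effect. For the total causal effect of variant, use the unadjusted pooled rates.
So P(outcome | do(Variant H)) is just the pooled rate for Variant H: 608/1600 = 0.380.

0.38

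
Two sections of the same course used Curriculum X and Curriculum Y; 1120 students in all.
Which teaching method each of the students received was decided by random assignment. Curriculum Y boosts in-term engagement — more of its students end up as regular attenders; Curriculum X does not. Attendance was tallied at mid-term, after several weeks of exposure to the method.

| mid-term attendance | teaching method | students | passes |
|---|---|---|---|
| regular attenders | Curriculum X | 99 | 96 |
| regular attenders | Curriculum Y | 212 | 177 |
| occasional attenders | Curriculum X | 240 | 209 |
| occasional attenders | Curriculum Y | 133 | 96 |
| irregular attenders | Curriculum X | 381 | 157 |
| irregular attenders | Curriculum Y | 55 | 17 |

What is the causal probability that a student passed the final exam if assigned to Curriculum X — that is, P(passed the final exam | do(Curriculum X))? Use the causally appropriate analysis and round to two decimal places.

Mid-term attendance is recorded after the teaching method and is itself shifted by it — it sits on the causal path from teaching method to outcome. Conditioning on a mediator would strip out part of the effect we want; the pooled comparison gives the total causal effect.
So P(outcome | do(Curriculum X)) is just the pooled rate for Curriculum X: 462/720 = 0.642.

0.64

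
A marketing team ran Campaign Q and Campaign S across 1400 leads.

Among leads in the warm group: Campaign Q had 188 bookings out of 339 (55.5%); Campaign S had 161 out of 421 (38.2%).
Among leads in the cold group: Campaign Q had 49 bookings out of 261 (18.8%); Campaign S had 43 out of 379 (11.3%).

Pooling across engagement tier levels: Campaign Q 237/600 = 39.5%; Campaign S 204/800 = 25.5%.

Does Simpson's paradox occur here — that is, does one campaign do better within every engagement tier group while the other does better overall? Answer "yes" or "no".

Within each engagement tier level (warm 55.5% vs 38.2%; cold 18.8% vs 11.3%), Campaign Q has the higher rate every time. Pooled: 39.5% vs 25.5% — Campaign Q has the higher rate overall. They agree.

no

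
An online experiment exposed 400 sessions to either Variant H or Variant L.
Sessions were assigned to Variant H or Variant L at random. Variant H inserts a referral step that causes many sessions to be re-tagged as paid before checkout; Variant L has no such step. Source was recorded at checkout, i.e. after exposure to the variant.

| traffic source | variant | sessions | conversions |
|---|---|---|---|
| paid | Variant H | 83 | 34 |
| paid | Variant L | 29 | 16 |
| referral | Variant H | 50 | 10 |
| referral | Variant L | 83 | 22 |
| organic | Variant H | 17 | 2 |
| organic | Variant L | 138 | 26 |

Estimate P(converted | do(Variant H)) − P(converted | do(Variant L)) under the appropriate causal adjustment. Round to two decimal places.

+0.05

The traffic source-specific comparison favours Variant L throughout, but the pooled figures favour Variant H. The question is whether to condition on traffic source.
Because the variant influences traffic source, traffic source is a post-treatment mediator, not a confounder. Stratifying on it would bias the estimate; the causal effect is the crude pooled difference.
The causal difference is the pooled difference: 0.307 − 0.256 = +0.051.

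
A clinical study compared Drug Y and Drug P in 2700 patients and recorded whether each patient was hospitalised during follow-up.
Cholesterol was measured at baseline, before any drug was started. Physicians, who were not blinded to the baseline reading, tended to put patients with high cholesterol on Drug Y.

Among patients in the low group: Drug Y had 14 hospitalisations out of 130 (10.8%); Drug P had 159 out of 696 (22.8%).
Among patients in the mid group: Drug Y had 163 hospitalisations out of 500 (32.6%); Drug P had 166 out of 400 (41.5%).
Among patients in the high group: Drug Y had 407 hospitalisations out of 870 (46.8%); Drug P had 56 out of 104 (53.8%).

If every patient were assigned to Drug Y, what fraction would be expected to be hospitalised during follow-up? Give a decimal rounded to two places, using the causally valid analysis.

0.31

Here cholesterol is a common cause — it drives both which drug a case falls under and the outcome. The crude comparison mixes populations; the stratum-specific rates are the causally relevant ones.
Standardising Drug Y to the population cholesterol mix: 0.306·14/130 + 0.333·163/500 + 0.361·407/870 = 0.310.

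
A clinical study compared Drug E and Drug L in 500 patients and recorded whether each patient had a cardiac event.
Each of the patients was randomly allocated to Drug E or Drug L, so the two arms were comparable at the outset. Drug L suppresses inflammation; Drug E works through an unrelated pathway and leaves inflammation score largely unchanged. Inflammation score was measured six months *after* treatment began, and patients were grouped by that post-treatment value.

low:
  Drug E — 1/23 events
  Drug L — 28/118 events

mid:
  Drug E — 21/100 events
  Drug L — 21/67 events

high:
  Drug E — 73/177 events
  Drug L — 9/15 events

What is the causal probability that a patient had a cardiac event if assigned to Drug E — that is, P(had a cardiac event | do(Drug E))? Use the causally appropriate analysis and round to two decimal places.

0.32

Stratifying would compare drugs among patients the drugs themselves sorted into inflammation score groups — a form of selection on an intermediate. The unconditioned pooled rates give the total causal effect.
So P(outcome | do(Drug E)) is just the pooled rate for Drug E: 95/300 = 0.317.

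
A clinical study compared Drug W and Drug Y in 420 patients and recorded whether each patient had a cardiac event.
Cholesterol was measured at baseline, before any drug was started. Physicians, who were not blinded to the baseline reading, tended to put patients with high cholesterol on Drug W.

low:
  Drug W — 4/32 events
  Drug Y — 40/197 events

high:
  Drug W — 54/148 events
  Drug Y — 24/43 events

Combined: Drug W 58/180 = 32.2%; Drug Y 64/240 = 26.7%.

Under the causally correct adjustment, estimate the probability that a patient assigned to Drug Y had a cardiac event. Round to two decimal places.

0.36

Within every cholesterol level Drug W has the lower rate, yet pooled Drug Y does — Simpson's reversal.
Cholesterol satisfies the back-door criterion: it is not a descendant of the drug, and it blocks the spurious path from drug to outcome. Adjusting for it (i.e., using the within-cholesterol rates) gives the causal effect.
Standardising Drug Y to the population cholesterol mix: 0.545·40/197 + 0.455·24/43 = 0.365.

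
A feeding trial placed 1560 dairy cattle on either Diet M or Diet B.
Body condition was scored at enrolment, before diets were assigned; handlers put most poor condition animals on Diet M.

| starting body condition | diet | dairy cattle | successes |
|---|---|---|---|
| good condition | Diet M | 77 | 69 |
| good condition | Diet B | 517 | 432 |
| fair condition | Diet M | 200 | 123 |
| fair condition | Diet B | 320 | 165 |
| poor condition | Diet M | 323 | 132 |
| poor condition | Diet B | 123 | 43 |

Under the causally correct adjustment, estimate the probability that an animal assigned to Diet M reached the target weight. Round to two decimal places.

Diet M is higher inside every starting body condition stratum but Diet B is higher in aggregate. Whether to stratify depends on how starting body condition relates to the diet.
Starting body condition is set before the diet has any effect — it is not caused by the diet — and it independently drives the outcome. That makes it a confounder, so the causal comparison is within starting body condition levels.
Standardising Diet M to the population starting body condition mix: 0.381·69/77 + 0.333·123/200 + 0.286·132/323 = 0.663.

0.66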